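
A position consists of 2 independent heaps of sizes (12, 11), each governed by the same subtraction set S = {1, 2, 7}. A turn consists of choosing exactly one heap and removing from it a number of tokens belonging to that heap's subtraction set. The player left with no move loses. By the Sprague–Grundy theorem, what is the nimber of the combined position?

All heaps use S = {1, 2, 7}:
n :  0  1  2  3  4  5  6  7  8  9 10 11 12
G :  0  1  2  0  1  2  0  1  2  0  1  2  0
Heap A: G(12) = 0.
Heap B: G(11) = 2.
Combined Grundy value = 0 ⊕ 2 = 2.

2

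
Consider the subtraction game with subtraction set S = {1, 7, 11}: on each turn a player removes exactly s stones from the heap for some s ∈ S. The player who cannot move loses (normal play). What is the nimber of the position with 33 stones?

1

n :  0  1  2  3  4  5  6  7  8  9 10 11 12 13 14 15 16 17 18 19 20 21 22 23 24 25 26 27 28 29 30 31 32 33
G :  0  1  0  1  0  1  0  1  0  1  0  1  0  1  0  1  0  1  0  1  0  1  0  1  0  1  0  1  0  1  0  1  0  1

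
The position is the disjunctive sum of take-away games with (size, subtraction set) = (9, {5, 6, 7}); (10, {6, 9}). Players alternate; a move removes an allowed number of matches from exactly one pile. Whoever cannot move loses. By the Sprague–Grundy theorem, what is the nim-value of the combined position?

Pile A, S = {5, 6, 7}:
G(0) = 0
G(1) = mex{} = 0
G(2) = mex{} = 0
G(3) = mex{} = 0
G(4) = mex{} = 0
G(5) = mex{0} = 1
G(6) = mex{0,0} = 1
G(7) = mex{0,0,0} = 1
G(8) = mex{0,0,0} = 1
G(9) = mex{0,0,0} = 1
G_A(9) = 1.
Pile B, S = {6, 9}:
n :  0  1  2  3  4  5  6  7  8  9 10
G :  0  0  0  0  0  0  1  1  1  1  1
G_B(10) = 1.
Combined Grundy value = 1 ⊕ 1 = 0.

0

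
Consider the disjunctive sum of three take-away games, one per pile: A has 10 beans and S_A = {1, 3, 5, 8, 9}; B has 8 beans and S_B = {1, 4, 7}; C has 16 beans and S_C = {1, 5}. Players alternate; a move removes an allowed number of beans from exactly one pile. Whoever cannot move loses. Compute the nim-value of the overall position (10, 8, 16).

Pile A, S = {1, 3, 5, 8, 9}:
G(0) = 0
G(1) = mex{0} = 1
G(2) = mex{1} = 0
G(3) = mex{0,0} = 1
G(4) = mex{1,1} = 0
G(5) = mex{0,0,0} = 1
G(6) = mex{1,1,1} = 0
G(7) = mex{0,0,0} = 1
G(8) = mex{1,1,1,0} = 2
G(9) = mex{2,0,0,1,0} = 3
G(10) = mex{3,1,1,0,1} = 2
G_A(10) = 2.
Pile B, S = {1, 4, 7}:
n : 0 1 2 3 4 5 6 7 8
G : 0 1 0 1 2 0 1 2 0
G_B(8) = 0.
Pile C, S = {1, 5}:
n :  0  1  2  3  4  5  6  7  8  9 10 11 12 13 14 15 16
G :  0  1  0  1  0  1  0  1  0  1  0  1  0  1  0  1  0
G_C(16) = 0.
Combined Grundy value = 2 ⊕ 0 ⊕ 0 = 2.

2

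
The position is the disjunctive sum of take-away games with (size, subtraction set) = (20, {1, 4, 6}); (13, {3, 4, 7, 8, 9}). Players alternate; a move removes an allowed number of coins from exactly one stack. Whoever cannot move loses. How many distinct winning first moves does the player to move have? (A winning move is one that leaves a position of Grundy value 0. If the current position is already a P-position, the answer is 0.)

Stack A, S = {1, 4, 6}:
G(0) = 0
G(1) = mex{0} = 1
G(2) = mex{1} = 0
G(3) = mex{0} = 1
G(4) = mex{1,0} = 2
G(5) = mex{2,1} = 0
G(6) = mex{0,0,0} = 1
G(7) = mex{1,1,1} = 0
G(8) = mex{0,2,0} = 1
G(9) = mex{1,0,1} = 2
G(10) = mex{2,1,2} = 0
G(11) = mex{0,0,0} = 1
G(12) = mex{1,1,1} = 0
G(13) = mex{0,2,0} = 1
G(14) = mex{1,0,1} = 2
G(15) = mex{2,1,2} = 0
G(16) = mex{0,0,0} = 1
G(17) = mex{1,1,1} = 0
G(18) = mex{0,2,0} = 1
G(19) = mex{1,0,1} = 2
G(20) = mex{2,1,2} = 0
G_A(20) = 0.
Stack B, S = {3, 4, 7, 8, 9}:
n :  0  1  2  3  4  5  6  7  8  9 10 11 12 13
G :  0  0  0  1  1  1  2  2  2  3  3  3  0  0
G_B(13) = 0.
Combined Grundy value = 0 ⊕ 0 = 0.
A winning move leaves total XOR = 0, i.e. changes one component's Grundy value g to g ⊕ X where X is the current total.
Stack A: target g' = 0⊕0 = 0, but every legal move changes the Grundy value (mex property), so 0 moves.
Stack B: target g' = 0⊕0 = 0, but every legal move changes the Grundy value (mex property), so 0 moves.

0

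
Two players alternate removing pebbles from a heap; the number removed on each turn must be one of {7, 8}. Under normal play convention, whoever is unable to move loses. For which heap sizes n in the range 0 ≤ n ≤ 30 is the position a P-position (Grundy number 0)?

0, 1, 2, 3, 4, 5, 6, 15, 16, 17, 18, 19, 20, 21, 30

G(0) = 0
G(1) = mex{} = 0
G(2) = mex{} = 0
G(3) = mex{} = 0
G(4) = mex{} = 0
G(5) = mex{} = 0
G(6) = mex{} = 0
G(7) = mex{0} = 1
G(8) = mex{0,0} = 1
G(9) = mex{0,0} = 1
G(10) = mex{0,0} = 1
G(11) = mex{0,0} = 1
G(12) = mex{0,0} = 1
G(13) = mex{0,0} = 1
G(14) = mex{1,0} = 2
G(15) = mex{1,1} = 0
G(16) = mex{1,1} = 0
G(17) = mex{1,1} = 0
G(18) = mex{1,1} = 0
G(19) = mex{1,1} = 0
G(20) = mex{1,1} = 0
G(21) = mex{2,1} = 0
G(22) = mex{0,2} = 1
G(23) = mex{0,0} = 1
G(24) = mex{0,0} = 1
G(25) = mex{0,0} = 1
G(26) = mex{0,0} = 1
G(27) = mex{0,0} = 1
G(28) = mex{0,0} = 1
G(29) = mex{1,0} = 2
G(30) = mex{1,1} = 0
P-positions are exactly the n with G(n) = 0.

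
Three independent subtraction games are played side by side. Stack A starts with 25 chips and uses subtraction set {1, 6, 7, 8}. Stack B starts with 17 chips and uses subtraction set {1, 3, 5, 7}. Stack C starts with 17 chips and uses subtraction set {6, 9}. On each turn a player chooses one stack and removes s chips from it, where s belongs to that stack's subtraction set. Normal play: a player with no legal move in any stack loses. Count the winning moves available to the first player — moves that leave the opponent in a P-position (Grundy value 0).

Stack A, S = {1, 6, 7, 8}:
G(0) = 0
G(1) = mex{0} = 1
G(2) = mex{1} = 0
G(3) = mex{0} = 1
G(4) = mex{1} = 0
G(5) = mex{0} = 1
G(6) = mex{1,0} = 2
G(7) = mex{2,1,0} = 3
G(8) = mex{3,0,1,0} = 2
G(9) = mex{2,1,0,1} = 3
G(10) = mex{3,0,1,0} = 2
G(11) = mex{2,1,0,1} = 3
G(12) = mex{3,2,1,0} = 4
G(13) = mex{4,3,2,1} = 0
G(14) = mex{0,2,3,2} = 1
G(15) = mex{1,3,2,3} = 0
G(16) = mex{0,2,3,2} = 1
G(17) = mex{1,3,2,3} = 0
G(18) = mex{0,4,3,2} = 1
G(19) = mex{1,0,4,3} = 2
G(20) = mex{2,1,0,4} = 3
G(21) = mex{3,0,1,0} = 2
G(22) = mex{2,1,0,1} = 3
G(23) = mex{3,0,1,0} = 2
G(24) = mex{2,1,0,1} = 3
G(25) = mex{3,2,1,0} = 4
G_A(25) = 4.
Stack B, S = {1, 3, 5, 7}:
G(0) = 0
G(1) = mex{0} = 1
G(2) = mex{1} = 0
G(3) = mex{0,0} = 1
G(4) = mex{1,1} = 0
G(5) = mex{0,0,0} = 1
G(6) = mex{1,1,1} = 0
G(7) = mex{0,0,0,0} = 1
G(8) = mex{1,1,1,1} = 0
G(9) = mex{0,0,0,0} = 1
G(10) = mex{1,1,1,1} = 0
G(11) = mex{0,0,0,0} = 1
G(12) = mex{1,1,1,1} = 0
G(13) = mex{0,0,0,0} = 1
G(14) = mex{1,1,1,1} = 0
G(15) = mex{0,0,0,0} = 1
G(16) = mex{1,1,1,1} = 0
G(17) = mex{0,0,0,0} = 1
G_B(17) = 1.
Stack C, S = {6, 9}:
G(0) = 0
G(1) = mex{} = 0
G(2) = mex{} = 0
G(3) = mex{} = 0
G(4) = mex{} = 0
G(5) = mex{} = 0
G(6) = mex{0} = 1
G(7) = mex{0} = 1
G(8) = mex{0} = 1
G(9) = mex{0,0} = 1
G(10) = mex{0,0} = 1
G(11) = mex{0,0} = 1
G(12) = mex{1,0} = 2
G(13) = mex{1,0} = 2
G(14) = mex{1,0} = 2
G(15) = mex{1,1} = 0
G(16) = mex{1,1} = 0
G(17) = mex{1,1} = 0
G_C(17) = 0.
Combined Grundy value = 4 ⊕ 1 ⊕ 0 = 5.
A winning move leaves total XOR = 0, i.e. changes one component's Grundy value g to g ⊕ X where X is the current total.
Stack A: need g' = 4⊕5 = 1. Options: 25−1→G=3, 25−6→G=2, 25−7→G=1, 25−8→G=0. Hits: 1.
Stack B: need g' = 1⊕5 = 4. Options: 17−1→G=0, 17−3→G=0, 17−5→G=0, 17−7→G=0. Hits: 0.
Stack C: need g' = 0⊕5 = 5. Options: 17−6→G=1, 17−9→G=1. Hits: 0.

1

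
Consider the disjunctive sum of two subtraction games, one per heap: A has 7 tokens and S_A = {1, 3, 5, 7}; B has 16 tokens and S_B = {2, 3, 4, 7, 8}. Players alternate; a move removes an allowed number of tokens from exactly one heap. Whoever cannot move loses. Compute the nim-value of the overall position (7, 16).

Heap A, S = {1, 3, 5, 7}:
n : 0 1 2 3 4 5 6 7
G : 0 1 0 1 0 1 0 1
G_A(7) = 1.
Heap B, S = {2, 3, 4, 7, 8}:
G(0) = 0
G(1) = mex{} = 0
G(2) = mex{0} = 1
G(3) = mex{0,0} = 1
G(4) = mex{1,0,0} = 2
G(5) = mex{1,1,0} = 2
G(6) = mex{2,1,1} = 0
G(7) = mex{2,2,1,0} = 3
G(8) = mex{0,2,2,0,0} = 1
G(9) = mex{3,0,2,1,0} = 4
G(10) = mex{1,3,0,1,1} = 2
G(11) = mex{4,1,3,2,1} = 0
G(12) = mex{2,4,1,2,2} = 0
G(13) = mex{0,2,4,0,2} = 1
G(14) = mex{0,0,2,3,0} = 1
G(15) = mex{1,0,0,1,3} = 2
G(16) = mex{1,1,0,4,1} = 2
G_B(16) = 2.
Combined Grundy value = 1 ⊕ 2 = 3.

3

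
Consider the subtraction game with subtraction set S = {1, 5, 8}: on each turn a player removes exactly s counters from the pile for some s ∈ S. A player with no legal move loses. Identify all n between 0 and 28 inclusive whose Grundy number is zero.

0, 2, 4, 6, 13, 15, 17, 19, 26, 28

G(0) = 0
G(1) = mex{0} = 1
G(2) = mex{1} = 0
G(3) = mex{0} = 1
G(4) = mex{1} = 0
G(5) = mex{0,0} = 1
G(6) = mex{1,1} = 0
G(7) = mex{0,0} = 1
G(8) = mex{1,1,0} = 2
G(9) = mex{2,0,1} = 3
G(10) = mex{3,1,0} = 2
G(11) = mex{2,0,1} = 3
G(12) = mex{3,1,0} = 2
G(13) = mex{2,2,1} = 0
G(14) = mex{0,3,0} = 1
G(15) = mex{1,2,1} = 0
G(16) = mex{0,3,2} = 1
G(17) = mex{1,2,3} = 0
G(18) = mex{0,0,2} = 1
G(19) = mex{1,1,3} = 0
G(20) = mex{0,0,2} = 1
G(21) = mex{1,1,0} = 2
G(22) = mex{2,0,1} = 3
G(23) = mex{3,1,0} = 2
G(24) = mex{2,0,1} = 3
G(25) = mex{3,1,0} = 2
G(26) = mex{2,2,1} = 0
G(27) = mex{0,3,0} = 1
G(28) = mex{1,2,1} = 0
P-positions are exactly the n with G(n) = 0.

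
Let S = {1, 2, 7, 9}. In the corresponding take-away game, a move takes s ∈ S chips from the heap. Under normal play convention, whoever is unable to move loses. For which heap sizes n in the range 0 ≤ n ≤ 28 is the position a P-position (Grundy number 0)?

0, 3, 6, 11, 14, 17, 22, 25, 28

G(0) = 0
G(1) = mex{0} = 1
G(2) = mex{1,0} = 2
G(3) = mex{2,1} = 0
G(4) = mex{0,2} = 1
G(5) = mex{1,0} = 2
G(6) = mex{2,1} = 0
G(7) = mex{0,2,0} = 1
G(8) = mex{1,0,1} = 2
G(9) = mex{2,1,2,0} = 3
G(10) = mex{3,2,0,1} = 4
G(11) = mex{4,3,1,2} = 0
G(12) = mex{0,4,2,0} = 1
G(13) = mex{1,0,0,1} = 2
G(14) = mex{2,1,1,2} = 0
G(15) = mex{0,2,2,0} = 1
G(16) = mex{1,0,3,1} = 2
G(17) = mex{2,1,4,2} = 0
G(18) = mex{0,2,0,3} = 1
G(19) = mex{1,0,1,4} = 2
G(20) = mex{2,1,2,0} = 3
G(21) = mex{3,2,0,1} = 4
G(22) = mex{4,3,1,2} = 0
G(23) = mex{0,4,2,0} = 1
G(24) = mex{1,0,0,1} = 2
G(25) = mex{2,1,1,2} = 0
G(26) = mex{0,2,2,0} = 1
G(27) = mex{1,0,3,1} = 2
G(28) = mex{2,1,4,2} = 0
P-positions are exactly the n with G(n) = 0.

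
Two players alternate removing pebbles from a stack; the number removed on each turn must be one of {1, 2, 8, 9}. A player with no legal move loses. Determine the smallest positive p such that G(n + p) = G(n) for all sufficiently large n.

G(0) = 0
G(1) = mex{0} = 1
G(2) = mex{1,0} = 2
G(3) = mex{2,1} = 0
G(4) = mex{0,2} = 1
G(5) = mex{1,0} = 2
G(6) = mex{2,1} = 0
G(7) = mex{0,2} = 1
G(8) = mex{1,0,0} = 2
G(9) = mex{2,1,1,0} = 3
G(10) = mex{3,2,2,1} = 0
G(11) = mex{0,3,0,2} = 1
G(12) = mex{1,0,1,0} = 2
G(13) = mex{2,1,2,1} = 0
G(14) = mex{0,2,0,2} = 1
G(15) = mex{1,0,1,0} = 2
G(16) = mex{2,1,2,1} = 0
G(17) = mex{0,2,3,2} = 1
G(18) = mex{1,0,0,3} = 2
G(19) = mex{2,1,1,0} = 3
G(20) = mex{3,2,2,1} = 0
G(21) = mex{0,3,0,2} = 1
G(n+10) = G(n) holds for n = 0,…,8 (a full window of length max(S) = 9), so the sequence is purely periodic with period 10.

10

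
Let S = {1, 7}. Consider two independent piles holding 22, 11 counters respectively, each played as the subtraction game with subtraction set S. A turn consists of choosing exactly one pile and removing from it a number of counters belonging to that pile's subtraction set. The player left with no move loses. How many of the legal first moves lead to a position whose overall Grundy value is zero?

4

All piles use S = {1, 7}:
n :  0  1  2  3  4  5  6  7  8  9 10 11 12 13 14 15 16 17 18 19 20 21 22
G :  0  1  0  1  0  1  0  1  0  1  0  1  0  1  0  1  0  1  0  1  0  1  0
Pile A: G(22) = 0.
Pile B: G(11) = 1.
Combined Grundy value = 0 ⊕ 1 = 1.
A winning move leaves total XOR = 0, i.e. changes one component's Grundy value g to g ⊕ X where X is the current total.
Pile A: need g' = 0⊕1 = 1. Options: 22−1→G=1, 22−7→G=1. Hits: 2.
Pile B: need g' = 1⊕1 = 0. Options: 11−1→G=0, 11−7→G=0. Hits: 2.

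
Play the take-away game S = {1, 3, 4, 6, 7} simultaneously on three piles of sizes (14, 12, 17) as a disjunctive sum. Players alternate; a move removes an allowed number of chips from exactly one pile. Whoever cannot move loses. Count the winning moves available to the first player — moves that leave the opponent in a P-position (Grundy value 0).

4

All piles use S = {1, 3, 4, 6, 7}:
n :  0  1  2  3  4  5  6  7  8  9 10 11 12 13 14 15 16 17
G :  0  1  0  1  2  3  2  3  4  5  0  1  0  1  2  3  2  3
Pile A: G(14) = 2.
Pile B: G(12) = 0.
Pile C: G(17) = 3.
Combined Grundy value = 2 ⊕ 0 ⊕ 3 = 1.
A winning move leaves total XOR = 0, i.e. changes one component's Grundy value g to g ⊕ X where X is the current total.
Pile A: need g' = 2⊕1 = 3. Options: 14−1→G=1, 14−3→G=1, 14−4→G=0, 14−6→G=4, 14−7→G=3. Hits: 1.
Pile B: need g' = 0⊕1 = 1. Options: 12−1→G=1, 12−3→G=5, 12−4→G=4, 12−6→G=2, 12−7→G=3. Hits: 1.
Pile C: need g' = 3⊕1 = 2. Options: 17−1→G=2, 17−3→G=2, 17−4→G=1, 17−6→G=1, 17−7→G=0. Hits: 2.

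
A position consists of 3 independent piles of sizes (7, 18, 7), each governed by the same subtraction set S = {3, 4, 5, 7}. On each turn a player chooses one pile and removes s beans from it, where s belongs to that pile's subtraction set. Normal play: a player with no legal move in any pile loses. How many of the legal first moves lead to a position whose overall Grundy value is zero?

All piles use S = {3, 4, 5, 7}:
G(0) = 0
G(1) = mex{} = 0
G(2) = mex{} = 0
G(3) = mex{0} = 1
G(4) = mex{0,0} = 1
G(5) = mex{0,0,0} = 1
G(6) = mex{1,0,0} = 2
G(7) = mex{1,1,0,0} = 2
G(8) = mex{1,1,1,0} = 2
G(9) = mex{2,1,1,0} = 3
G(10) = mex{2,2,1,1} = 0
G(11) = mex{2,2,2,1} = 0
G(12) = mex{3,2,2,1} = 0
G(13) = mex{0,3,2,2} = 1
G(14) = mex{0,0,3,2} = 1
G(15) = mex{0,0,0,2} = 1
G(16) = mex{1,0,0,3} = 2
G(17) = mex{1,1,0,0} = 2
G(18) = mex{1,1,1,0} = 2
Pile A: G(7) = 2.
Pile B: G(18) = 2.
Pile C: G(7) = 2.
Combined Grundy value = 2 ⊕ 2 ⊕ 2 = 2.
A winning move leaves total XOR = 0, i.e. changes one component's Grundy value g to g ⊕ X where X is the current total.
Pile A: need g' = 2⊕2 = 0. Options: 7−3→G=1, 7−4→G=1, 7−5→G=0, 7−7→G=0. Hits: 2.
Pile B: need g' = 2⊕2 = 0. Options: 18−3→G=1, 18−4→G=1, 18−5→G=1, 18−7→G=0. Hits: 1.
Pile C: need g' = 2⊕2 = 0. Options: 7−3→G=1, 7−4→G=1, 7−5→G=0, 7−7→G=0. Hits: 2.

5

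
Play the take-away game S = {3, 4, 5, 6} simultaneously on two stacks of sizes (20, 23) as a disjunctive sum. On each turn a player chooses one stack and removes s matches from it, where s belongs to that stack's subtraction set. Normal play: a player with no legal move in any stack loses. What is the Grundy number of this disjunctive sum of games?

1

All stacks use S = {3, 4, 5, 6}:
n :  0  1  2  3  4  5  6  7  8  9 10 11 12 13 14 15 16 17 18 19 20 21 22 23
G :  0  0  0  1  1  1  2  2  2  0  0  0  1  1  1  2  2  2  0  0  0  1  1  1
Stack A: G(20) = 0.
Stack B: G(23) = 1.
Combined Grundy value = 0 ⊕ 1 = 1.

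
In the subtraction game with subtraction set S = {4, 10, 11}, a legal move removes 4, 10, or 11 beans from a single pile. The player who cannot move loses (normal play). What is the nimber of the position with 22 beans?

0

n :  0  1  2  3  4  5  6  7  8  9 10 11 12 13 14 15 16 17 18 19 20 21 22
G :  0  0  0  0  1  1  1  1  0  0  2  2  1  1  3  0  0  0  2  1  1  1  0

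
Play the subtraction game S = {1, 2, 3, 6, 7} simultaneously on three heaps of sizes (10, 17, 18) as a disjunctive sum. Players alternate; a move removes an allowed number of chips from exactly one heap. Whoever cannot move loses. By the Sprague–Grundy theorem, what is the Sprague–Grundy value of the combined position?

All heaps use S = {1, 2, 3, 6, 7}:
G(0) = 0
G(1) = mex{0} = 1
G(2) = mex{1,0} = 2
G(3) = mex{2,1,0} = 3
G(4) = mex{3,2,1} = 0
G(5) = mex{0,3,2} = 1
G(6) = mex{1,0,3,0} = 2
G(7) = mex{2,1,0,1,0} = 3
G(8) = mex{3,2,1,2,1} = 0
G(9) = mex{0,3,2,3,2} = 1
G(10) = mex{1,0,3,0,3} = 2
G(11) = mex{2,1,0,1,0} = 3
G(12) = mex{3,2,1,2,1} = 0
G(13) = mex{0,3,2,3,2} = 1
G(14) = mex{1,0,3,0,3} = 2
G(15) = mex{2,1,0,1,0} = 3
G(16) = mex{3,2,1,2,1} = 0
G(17) = mex{0,3,2,3,2} = 1
G(18) = mex{1,0,3,0,3} = 2
Heap A: G(10) = 2.
Heap B: G(17) = 1.
Heap C: G(18) = 2.
Combined Grundy value = 2 ⊕ 1 ⊕ 2 = 1.

1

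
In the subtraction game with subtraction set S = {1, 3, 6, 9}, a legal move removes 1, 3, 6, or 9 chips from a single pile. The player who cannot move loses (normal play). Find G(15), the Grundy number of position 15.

1

G(0) = 0
G(1) = mex{0} = 1
G(2) = mex{1} = 0
G(3) = mex{0,0} = 1
G(4) = mex{1,1} = 0
G(5) = mex{0,0} = 1
G(6) = mex{1,1,0} = 2
G(7) = mex{2,0,1} = 3
G(8) = mex{3,1,0} = 2
G(9) = mex{2,2,1,0} = 3
G(10) = mex{3,3,0,1} = 2
G(11) = mex{2,2,1,0} = 3
G(12) = mex{3,3,2,1} = 0
G(13) = mex{0,2,3,0} = 1
G(14) = mex{1,3,2,1} = 0
G(15) = mex{0,0,3,2} = 1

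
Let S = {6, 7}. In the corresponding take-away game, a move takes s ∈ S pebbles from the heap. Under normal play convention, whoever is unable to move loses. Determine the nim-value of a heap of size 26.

0

n :  0  1  2  3  4  5  6  7  8  9 10 11 12 13 14 15 16 17 18 19 20 21 22 23 24 25 26
G :  0  0  0  0  0  0  1  1  1  1  1  1  2  0  0  0  0  0  0  1  1  1  1  1  1  2  0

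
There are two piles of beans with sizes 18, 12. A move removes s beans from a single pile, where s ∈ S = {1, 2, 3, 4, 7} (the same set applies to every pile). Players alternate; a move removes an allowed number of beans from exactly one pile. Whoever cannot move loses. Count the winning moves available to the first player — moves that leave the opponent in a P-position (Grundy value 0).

2

All piles use S = {1, 2, 3, 4, 7}:
n :  0  1  2  3  4  5  6  7  8  9 10 11 12 13 14 15 16 17 18
G :  0  1  2  3  4  0  1  2  3  4  0  1  2  3  4  0  1  2  3
Pile A: G(18) = 3.
Pile B: G(12) = 2.
Combined Grundy value = 3 ⊕ 2 = 1.
A winning move leaves total XOR = 0, i.e. changes one component's Grundy value g to g ⊕ X where X is the current total.
Pile A: need g' = 3⊕1 = 2. Options: 18−1→G=2, 18−2→G=1, 18−3→G=0, 18−4→G=4, 18−7→G=1. Hits: 1.
Pile B: need g' = 2⊕1 = 3. Options: 12−1→G=1, 12−2→G=0, 12−3→G=4, 12−4→G=3, 12−7→G=0. Hits: 1.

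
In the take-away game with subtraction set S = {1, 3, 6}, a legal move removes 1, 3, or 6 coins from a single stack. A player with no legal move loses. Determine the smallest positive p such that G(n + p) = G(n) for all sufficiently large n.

n :  0  1  2  3  4  5  6  7  8  9 10 11 12 13 14 15 16 17 18 19
G :  0  1  0  1  0  1  2  3  2  0  1  0  1  0  1  2  3  2  0  1
G(n+9) = G(n) holds for n = 0,…,5 (a full window of length max(S) = 6), so the sequence is purely periodic with period 9.

9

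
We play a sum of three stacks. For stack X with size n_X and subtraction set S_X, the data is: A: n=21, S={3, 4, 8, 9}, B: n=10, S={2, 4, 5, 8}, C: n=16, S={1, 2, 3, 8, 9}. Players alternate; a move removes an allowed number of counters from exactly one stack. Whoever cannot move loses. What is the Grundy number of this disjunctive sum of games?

1

Stack A, S = {3, 4, 8, 9}:
G(0) = 0
G(1) = mex{} = 0
G(2) = mex{} = 0
G(3) = mex{0} = 1
G(4) = mex{0,0} = 1
G(5) = mex{0,0} = 1
G(6) = mex{1,0} = 2
G(7) = mex{1,1} = 0
G(8) = mex{1,1,0} = 2
G(9) = mex{2,1,0,0} = 3
G(10) = mex{0,2,0,0} = 1
G(11) = mex{2,0,1,0} = 3
G(12) = mex{3,2,1,1} = 0
G(13) = mex{1,3,1,1} = 0
G(14) = mex{3,1,2,1} = 0
G(15) = mex{0,3,0,2} = 1
G(16) = mex{0,0,2,0} = 1
G(17) = mex{0,0,3,2} = 1
G(18) = mex{1,0,1,3} = 2
G(19) = mex{1,1,3,1} = 0
G(20) = mex{1,1,0,3} = 2
G(21) = mex{2,1,0,0} = 3
G_A(21) = 3.
Stack B, S = {2, 4, 5, 8}:
n :  0  1  2  3  4  5  6  7  8  9 10
G :  0  0  1  1  2  2  3  0  4  1  0
G_B(10) = 0.
Stack C, S = {1, 2, 3, 8, 9}:
n :  0  1  2  3  4  5  6  7  8  9 10 11 12 13 14 15 16
G :  0  1  2  3  0  1  2  3  4  5  0  1  2  3  0  1  2
G_C(16) = 2.
Combined Grundy value = 3 ⊕ 0 ⊕ 2 = 1.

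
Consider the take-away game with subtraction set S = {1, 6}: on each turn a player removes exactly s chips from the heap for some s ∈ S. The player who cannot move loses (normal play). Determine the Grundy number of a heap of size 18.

0

G(0) = 0
G(1) = mex{0} = 1
G(2) = mex{1} = 0
G(3) = mex{0} = 1
G(4) = mex{1} = 0
G(5) = mex{0} = 1
G(6) = mex{1,0} = 2
G(7) = mex{2,1} = 0
G(8) = mex{0,0} = 1
G(9) = mex{1,1} = 0
G(10) = mex{0,0} = 1
G(11) = mex{1,1} = 0
G(12) = mex{0,2} = 1
G(13) = mex{1,0} = 2
G(14) = mex{2,1} = 0
G(15) = mex{0,0} = 1
G(16) = mex{1,1} = 0
G(17) = mex{0,0} = 1
G(18) = mex{1,1} = 0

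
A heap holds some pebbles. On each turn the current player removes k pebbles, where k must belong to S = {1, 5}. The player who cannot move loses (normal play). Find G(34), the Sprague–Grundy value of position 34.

G(0) = 0
G(1) = mex{0} = 1
G(2) = mex{1} = 0
G(3) = mex{0} = 1
G(4) = mex{1} = 0
G(5) = mex{0,0} = 1
G(6) = mex{1,1} = 0
G(7) = mex{0,0} = 1
G(8) = mex{1,1} = 0
G(9) = mex{0,0} = 1
G(10) = mex{1,1} = 0
G(11) = mex{0,0} = 1
G(12) = mex{1,1} = 0
G(13) = mex{0,0} = 1
G(14) = mex{1,1} = 0
G(15) = mex{0,0} = 1
G(16) = mex{1,1} = 0
G(17) = mex{0,0} = 1
G(18) = mex{1,1} = 0
G(19) = mex{0,0} = 1
G(20) = mex{1,1} = 0
G(21) = mex{0,0} = 1
G(22) = mex{1,1} = 0
G(23) = mex{0,0} = 1
G(24) = mex{1,1} = 0
G(25) = mex{0,0} = 1
G(26) = mex{1,1} = 0
G(27) = mex{0,0} = 1
G(28) = mex{1,1} = 0
G(29) = mex{0,0} = 1
G(30) = mex{1,1} = 0
G(31) = mex{0,0} = 1
G(32) = mex{1,1} = 0
G(33) = mex{0,0} = 1
G(34) = mex{1,1} = 0

0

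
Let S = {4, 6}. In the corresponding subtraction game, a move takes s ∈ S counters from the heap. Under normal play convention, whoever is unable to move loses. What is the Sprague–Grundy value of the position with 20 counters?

G(0) = 0
G(1) = mex{} = 0
G(2) = mex{} = 0
G(3) = mex{} = 0
G(4) = mex{0} = 1
G(5) = mex{0} = 1
G(6) = mex{0,0} = 1
G(7) = mex{0,0} = 1
G(8) = mex{1,0} = 2
G(9) = mex{1,0} = 2
G(10) = mex{1,1} = 0
G(11) = mex{1,1} = 0
G(12) = mex{2,1} = 0
G(13) = mex{2,1} = 0
G(14) = mex{0,2} = 1
G(15) = mex{0,2} = 1
G(16) = mex{0,0} = 1
G(17) = mex{0,0} = 1
G(18) = mex{1,0} = 2
G(19) = mex{1,0} = 2
G(20) = mex{1,1} = 0

0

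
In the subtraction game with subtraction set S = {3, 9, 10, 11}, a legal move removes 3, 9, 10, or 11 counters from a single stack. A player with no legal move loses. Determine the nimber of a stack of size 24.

G(0) = 0
G(1) = mex{} = 0
G(2) = mex{} = 0
G(3) = mex{0} = 1
G(4) = mex{0} = 1
G(5) = mex{0} = 1
G(6) = mex{1} = 0
G(7) = mex{1} = 0
G(8) = mex{1} = 0
G(9) = mex{0,0} = 1
G(10) = mex{0,0,0} = 1
G(11) = mex{0,0,0,0} = 1
G(12) = mex{1,1,0,0} = 2
G(13) = mex{1,1,1,0} = 2
G(14) = mex{1,1,1,1} = 0
G(15) = mex{2,0,1,1} = 3
G(16) = mex{2,0,0,1} = 3
G(17) = mex{0,0,0,0} = 1
G(18) = mex{3,1,0,0} = 2
G(19) = mex{3,1,1,0} = 2
G(20) = mex{1,1,1,1} = 0
G(21) = mex{2,2,1,1} = 0
G(22) = mex{2,2,2,1} = 0
G(23) = mex{0,0,2,2} = 1
G(24) = mex{0,3,0,2} = 1

1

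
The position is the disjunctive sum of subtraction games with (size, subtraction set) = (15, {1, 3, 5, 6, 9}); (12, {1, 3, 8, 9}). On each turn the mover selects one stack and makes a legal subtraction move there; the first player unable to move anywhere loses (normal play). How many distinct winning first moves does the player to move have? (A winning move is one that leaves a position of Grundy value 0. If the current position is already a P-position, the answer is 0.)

Stack A, S = {1, 3, 5, 6, 9}:
G(0) = 0
G(1) = mex{0} = 1
G(2) = mex{1} = 0
G(3) = mex{0,0} = 1
G(4) = mex{1,1} = 0
G(5) = mex{0,0,0} = 1
G(6) = mex{1,1,1,0} = 2
G(7) = mex{2,0,0,1} = 3
G(8) = mex{3,1,1,0} = 2
G(9) = mex{2,2,0,1,0} = 3
G(10) = mex{3,3,1,0,1} = 2
G(11) = mex{2,2,2,1,0} = 3
G(12) = mex{3,3,3,2,1} = 0
G(13) = mex{0,2,2,3,0} = 1
G(14) = mex{1,3,3,2,1} = 0
G(15) = mex{0,0,2,3,2} = 1
G_A(15) = 1.
Stack B, S = {1, 3, 8, 9}:
n :  0  1  2  3  4  5  6  7  8  9 10 11 12
G :  0  1  0  1  0  1  0  1  2  3  2  3  2
G_B(12) = 2.
Combined Grundy value = 1 ⊕ 2 = 3.
A winning move leaves total XOR = 0, i.e. changes one component's Grundy value g to g ⊕ X where X is the current total.
Stack A: need g' = 1⊕3 = 2. Options: 15−1→G=0, 15−3→G=0, 15−5→G=2, 15−6→G=3, 15−9→G=2. Hits: 2.
Stack B: need g' = 2⊕3 = 1. Options: 12−1→G=3, 12−3→G=3, 12−8→G=0, 12−9→G=1. Hits: 1.

3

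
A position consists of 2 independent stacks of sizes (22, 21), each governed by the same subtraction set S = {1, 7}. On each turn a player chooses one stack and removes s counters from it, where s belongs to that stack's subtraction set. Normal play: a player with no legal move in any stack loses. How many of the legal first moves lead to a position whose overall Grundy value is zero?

4

All stacks use S = {1, 7}:
G(0) = 0
G(1) = mex{0} = 1
G(2) = mex{1} = 0
G(3) = mex{0} = 1
G(4) = mex{1} = 0
G(5) = mex{0} = 1
G(6) = mex{1} = 0
G(7) = mex{0,0} = 1
G(8) = mex{1,1} = 0
G(9) = mex{0,0} = 1
G(10) = mex{1,1} = 0
G(11) = mex{0,0} = 1
G(12) = mex{1,1} = 0
G(13) = mex{0,0} = 1
G(14) = mex{1,1} = 0
G(15) = mex{0,0} = 1
G(16) = mex{1,1} = 0
G(17) = mex{0,0} = 1
G(18) = mex{1,1} = 0
G(19) = mex{0,0} = 1
G(20) = mex{1,1} = 0
G(21) = mex{0,0} = 1
G(22) = mex{1,1} = 0
Stack A: G(22) = 0.
Stack B: G(21) = 1.
Combined Grundy value = 0 ⊕ 1 = 1.
A winning move leaves total XOR = 0, i.e. changes one component's Grundy value g to g ⊕ X where X is the current total.
Stack A: need g' = 0⊕1 = 1. Options: 22−1→G=1, 22−7→G=1. Hits: 2.
Stack B: need g' = 1⊕1 = 0. Options: 21−1→G=0, 21−7→G=0. Hits: 2.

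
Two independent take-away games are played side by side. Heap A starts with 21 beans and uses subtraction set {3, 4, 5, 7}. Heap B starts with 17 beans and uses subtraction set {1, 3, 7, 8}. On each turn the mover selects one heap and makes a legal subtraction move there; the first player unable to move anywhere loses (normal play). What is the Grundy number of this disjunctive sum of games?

Heap A, S = {3, 4, 5, 7}:
G(0) = 0
G(1) = mex{} = 0
G(2) = mex{} = 0
G(3) = mex{0} = 1
G(4) = mex{0,0} = 1
G(5) = mex{0,0,0} = 1
G(6) = mex{1,0,0} = 2
G(7) = mex{1,1,0,0} = 2
G(8) = mex{1,1,1,0} = 2
G(9) = mex{2,1,1,0} = 3
G(10) = mex{2,2,1,1} = 0
G(11) = mex{2,2,2,1} = 0
G(12) = mex{3,2,2,1} = 0
G(13) = mex{0,3,2,2} = 1
G(14) = mex{0,0,3,2} = 1
G(15) = mex{0,0,0,2} = 1
G(16) = mex{1,0,0,3} = 2
G(17) = mex{1,1,0,0} = 2
G(18) = mex{1,1,1,0} = 2
G(19) = mex{2,1,1,0} = 3
G(20) = mex{2,2,1,1} = 0
G(21) = mex{2,2,2,1} = 0
G_A(21) = 0.
Heap B, S = {1, 3, 7, 8}:
n :  0  1  2  3  4  5  6  7  8  9 10 11 12 13 14 15 16 17
G :  0  1  0  1  0  1  0  1  2  3  2  3  2  3  2  0  1  0
G_B(17) = 0.
Combined Grundy value = 0 ⊕ 0 = 0.

0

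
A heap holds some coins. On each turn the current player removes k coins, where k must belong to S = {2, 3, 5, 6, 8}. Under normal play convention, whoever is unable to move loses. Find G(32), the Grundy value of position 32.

n :  0  1  2  3  4  5  6  7  8  9 10 11 12 13 14 15 16 17 18 19 20 21 22 23 24 25 26 27 28 29 30 31 32
G :  0  0  1  1  2  2  3  3  4  4  0  0  1  1  2  2  3  3  4  4  0  0  1  1  2  2  3  3  4  4  0  0  1

1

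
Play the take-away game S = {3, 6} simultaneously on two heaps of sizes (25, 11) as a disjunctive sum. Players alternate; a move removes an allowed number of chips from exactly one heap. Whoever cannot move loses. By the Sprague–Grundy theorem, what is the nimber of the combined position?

2

All heaps use S = {3, 6}:
n :  0  1  2  3  4  5  6  7  8  9 10 11 12 13 14 15 16 17 18 19 20 21 22 23 24 25
G :  0  0  0  1  1  1  2  2  2  0  0  0  1  1  1  2  2  2  0  0  0  1  1  1  2  2
Heap A: G(25) = 2.
Heap B: G(11) = 0.
Combined Grundy value = 2 ⊕ 0 = 2.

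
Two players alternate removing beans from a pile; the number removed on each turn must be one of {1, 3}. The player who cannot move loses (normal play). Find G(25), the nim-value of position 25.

1

G(0) = 0
G(1) = mex{0} = 1
G(2) = mex{1} = 0
G(3) = mex{0,0} = 1
G(4) = mex{1,1} = 0
G(5) = mex{0,0} = 1
G(6) = mex{1,1} = 0
G(7) = mex{0,0} = 1
G(8) = mex{1,1} = 0
G(9) = mex{0,0} = 1
G(10) = mex{1,1} = 0
G(11) = mex{0,0} = 1
G(12) = mex{1,1} = 0
G(13) = mex{0,0} = 1
G(14) = mex{1,1} = 0
G(15) = mex{0,0} = 1
G(16) = mex{1,1} = 0
G(17) = mex{0,0} = 1
G(18) = mex{1,1} = 0
G(19) = mex{0,0} = 1
G(20) = mex{1,1} = 0
G(21) = mex{0,0} = 1
G(22) = mex{1,1} = 0
G(23) = mex{0,0} = 1
G(24) = mex{1,1} = 0
G(25) = mex{0,0} = 1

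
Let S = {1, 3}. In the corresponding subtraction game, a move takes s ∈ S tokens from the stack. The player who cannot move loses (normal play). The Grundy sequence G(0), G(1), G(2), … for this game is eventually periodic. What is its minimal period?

2

G(0) = 0
G(1) = mex{0} = 1
G(2) = mex{1} = 0
G(3) = mex{0,0} = 1
G(4) = mex{1,1} = 0
G(5) = mex{0,0} = 1
G(6) = mex{1,1} = 0
G(7) = mex{0,0} = 1
G(8) = mex{1,1} = 0
G(9) = mex{0,0} = 1
G(10) = mex{1,1} = 0
G(11) = mex{0,0} = 1
G(12) = mex{1,1} = 0
G(13) = mex{0,0} = 1
G(14) = mex{1,1} = 0
G(n+2) = G(n) holds for n = 0,…,2 (a full window of length max(S) = 3), so the sequence is purely periodic with period 2.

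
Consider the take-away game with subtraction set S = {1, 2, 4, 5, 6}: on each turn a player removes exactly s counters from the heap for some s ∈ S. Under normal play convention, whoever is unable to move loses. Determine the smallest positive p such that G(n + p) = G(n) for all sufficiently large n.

G(0) = 0
G(1) = mex{0} = 1
G(2) = mex{1,0} = 2
G(3) = mex{2,1} = 0
G(4) = mex{0,2,0} = 1
G(5) = mex{1,0,1,0} = 2
G(6) = mex{2,1,2,1,0} = 3
G(7) = mex{3,2,0,2,1} = 4
G(8) = mex{4,3,1,0,2} = 5
G(9) = mex{5,4,2,1,0} = 3
G(10) = mex{3,5,3,2,1} = 0
G(11) = mex{0,3,4,3,2} = 1
G(12) = mex{1,0,5,4,3} = 2
G(13) = mex{2,1,3,5,4} = 0
G(14) = mex{0,2,0,3,5} = 1
G(15) = mex{1,0,1,0,3} = 2
G(16) = mex{2,1,2,1,0} = 3
G(17) = mex{3,2,0,2,1} = 4
G(18) = mex{4,3,1,0,2} = 5
G(19) = mex{5,4,2,1,0} = 3
G(20) = mex{3,5,3,2,1} = 0
G(21) = mex{0,3,4,3,2} = 1
G(n+10) = G(n) holds for n = 0,…,5 (a full window of length max(S) = 6), so the sequence is purely periodic with period 10.

10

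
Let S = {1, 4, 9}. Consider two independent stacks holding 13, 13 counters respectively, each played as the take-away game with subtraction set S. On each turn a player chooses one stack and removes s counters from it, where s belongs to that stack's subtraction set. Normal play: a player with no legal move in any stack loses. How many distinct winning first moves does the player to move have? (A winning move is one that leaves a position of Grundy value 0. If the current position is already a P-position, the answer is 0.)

All stacks use S = {1, 4, 9}:
n :  0  1  2  3  4  5  6  7  8  9 10 11 12 13
G :  0  1  0  1  2  0  1  0  1  2  0  1  0  1
Stack A: G(13) = 1.
Stack B: G(13) = 1.
Combined Grundy value = 1 ⊕ 1 = 0.
A winning move leaves total XOR = 0, i.e. changes one component's Grundy value g to g ⊕ X where X is the current total.
Stack A: target g' = 1⊕0 = 1, but every legal move changes the Grundy value (mex property), so 0 moves.
Stack B: target g' = 1⊕0 = 1, but every legal move changes the Grundy value (mex property), so 0 moves.

0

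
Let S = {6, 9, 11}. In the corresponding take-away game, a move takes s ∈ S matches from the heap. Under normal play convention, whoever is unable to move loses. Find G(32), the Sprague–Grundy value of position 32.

G(0) = 0
G(1) = mex{} = 0
G(2) = mex{} = 0
G(3) = mex{} = 0
G(4) = mex{} = 0
G(5) = mex{} = 0
G(6) = mex{0} = 1
G(7) = mex{0} = 1
G(8) = mex{0} = 1
G(9) = mex{0,0} = 1
G(10) = mex{0,0} = 1
G(11) = mex{0,0,0} = 1
G(12) = mex{1,0,0} = 2
G(13) = mex{1,0,0} = 2
G(14) = mex{1,0,0} = 2
G(15) = mex{1,1,0} = 2
G(16) = mex{1,1,0} = 2
G(17) = mex{1,1,1} = 0
G(18) = mex{2,1,1} = 0
G(19) = mex{2,1,1} = 0
G(20) = mex{2,1,1} = 0
G(21) = mex{2,2,1} = 0
G(22) = mex{2,2,1} = 0
G(23) = mex{0,2,2} = 1
G(24) = mex{0,2,2} = 1
G(25) = mex{0,2,2} = 1
G(26) = mex{0,0,2} = 1
G(27) = mex{0,0,2} = 1
G(28) = mex{0,0,0} = 1
G(29) = mex{1,0,0} = 2
G(30) = mex{1,0,0} = 2
G(31) = mex{1,0,0} = 2
G(32) = mex{1,1,0} = 2

2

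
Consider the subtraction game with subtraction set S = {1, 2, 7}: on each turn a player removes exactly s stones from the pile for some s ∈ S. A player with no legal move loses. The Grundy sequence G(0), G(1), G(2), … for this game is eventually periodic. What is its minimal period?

n :  0  1  2  3  4  5  6  7  8  9 10 11 12 13 14
G :  0  1  2  0  1  2  0  1  2  0  1  2  0  1  2
G(n+3) = G(n) holds for n = 0,…,6 (a full window of length max(S) = 7), so the sequence is purely periodic with period 3.

3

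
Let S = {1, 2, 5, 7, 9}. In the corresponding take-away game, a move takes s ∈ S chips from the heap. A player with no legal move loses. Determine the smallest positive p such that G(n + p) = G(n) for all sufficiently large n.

14

n :  0  1  2  3  4  5  6  7  8  9 10 11 12 13 14 15 16 17 18 19 20 21 22 23 24 25 26 27 28 29
G :  0  1  2  0  1  2  0  1  2  3  4  5  3  4  0  1  2  0  1  2  0  1  2  3  4  5  3  4  0  1
G(n+14) = G(n) holds for n = 0,…,8 (a full window of length max(S) = 9), so the sequence is purely periodic with period 14.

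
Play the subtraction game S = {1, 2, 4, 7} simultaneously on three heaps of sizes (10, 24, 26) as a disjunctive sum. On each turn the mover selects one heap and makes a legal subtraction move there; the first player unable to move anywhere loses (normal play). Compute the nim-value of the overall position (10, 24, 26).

3

All heaps use S = {1, 2, 4, 7}:
n :  0  1  2  3  4  5  6  7  8  9 10 11 12 13 14 15 16 17 18 19 20 21 22 23 24 25 26
G :  0  1  2  0  1  2  0  1  2  0  1  2  0  1  2  0  1  2  0  1  2  0  1  2  0  1  2
Heap A: G(10) = 1.
Heap B: G(24) = 0.
Heap C: G(26) = 2.
Combined Grundy value = 1 ⊕ 0 ⊕ 2 = 3.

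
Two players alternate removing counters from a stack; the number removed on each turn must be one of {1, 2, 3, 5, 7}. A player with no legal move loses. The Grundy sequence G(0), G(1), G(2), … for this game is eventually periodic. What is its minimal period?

4

G(0) = 0
G(1) = mex{0} = 1
G(2) = mex{1,0} = 2
G(3) = mex{2,1,0} = 3
G(4) = mex{3,2,1} = 0
G(5) = mex{0,3,2,0} = 1
G(6) = mex{1,0,3,1} = 2
G(7) = mex{2,1,0,2,0} = 3
G(8) = mex{3,2,1,3,1} = 0
G(9) = mex{0,3,2,0,2} = 1
G(10) = mex{1,0,3,1,3} = 2
G(11) = mex{2,1,0,2,0} = 3
G(12) = mex{3,2,1,3,1} = 0
G(13) = mex{0,3,2,0,2} = 1
G(14) = mex{1,0,3,1,3} = 2
G(n+4) = G(n) holds for n = 0,…,6 (a full window of length max(S) = 7), so the sequence is purely periodic with period 4.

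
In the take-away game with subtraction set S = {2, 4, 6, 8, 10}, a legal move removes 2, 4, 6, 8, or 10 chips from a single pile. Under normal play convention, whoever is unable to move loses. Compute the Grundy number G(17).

2

n :  0  1  2  3  4  5  6  7  8  9 10 11 12 13 14 15 16 17
G :  0  0  1  1  2  2  3  3  4  4  5  5  0  0  1  1  2  2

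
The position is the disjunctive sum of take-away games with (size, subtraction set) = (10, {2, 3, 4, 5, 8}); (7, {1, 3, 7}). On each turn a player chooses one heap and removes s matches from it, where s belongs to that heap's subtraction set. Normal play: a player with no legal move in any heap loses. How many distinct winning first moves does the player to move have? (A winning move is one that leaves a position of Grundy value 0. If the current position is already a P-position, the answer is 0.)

1

Heap A, S = {2, 3, 4, 5, 8}:
G(0) = 0
G(1) = mex{} = 0
G(2) = mex{0} = 1
G(3) = mex{0,0} = 1
G(4) = mex{1,0,0} = 2
G(5) = mex{1,1,0,0} = 2
G(6) = mex{2,1,1,0} = 3
G(7) = mex{2,2,1,1} = 0
G(8) = mex{3,2,2,1,0} = 4
G(9) = mex{0,3,2,2,0} = 1
G(10) = mex{4,0,3,2,1} = 5
G_A(10) = 5.
Heap B, S = {1, 3, 7}:
n : 0 1 2 3 4 5 6 7
G : 0 1 0 1 0 1 0 1
G_B(7) = 1.
Combined Grundy value = 5 ⊕ 1 = 4.
A winning move leaves total XOR = 0, i.e. changes one component's Grundy value g to g ⊕ X where X is the current total.
Heap A: need g' = 5⊕4 = 1. Options: 10−2→G=4, 10−3→G=0, 10−4→G=3, 10−5→G=2, 10−8→G=1. Hits: 1.
Heap B: need g' = 1⊕4 = 5. Options: 7−1→G=0, 7−3→G=0, 7−7→G=0. Hits: 0.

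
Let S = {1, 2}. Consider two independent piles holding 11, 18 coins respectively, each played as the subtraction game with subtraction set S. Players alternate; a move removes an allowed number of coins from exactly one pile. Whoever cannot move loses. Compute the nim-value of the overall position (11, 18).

2

All piles use S = {1, 2}:
G(0) = 0
G(1) = mex{0} = 1
G(2) = mex{1,0} = 2
G(3) = mex{2,1} = 0
G(4) = mex{0,2} = 1
G(5) = mex{1,0} = 2
G(6) = mex{2,1} = 0
G(7) = mex{0,2} = 1
G(8) = mex{1,0} = 2
G(9) = mex{2,1} = 0
G(10) = mex{0,2} = 1
G(11) = mex{1,0} = 2
G(12) = mex{2,1} = 0
G(13) = mex{0,2} = 1
G(14) = mex{1,0} = 2
G(15) = mex{2,1} = 0
G(16) = mex{0,2} = 1
G(17) = mex{1,0} = 2
G(18) = mex{2,1} = 0
Pile A: G(11) = 2.
Pile B: G(18) = 0.
Combined Grundy value = 2 ⊕ 0 = 2.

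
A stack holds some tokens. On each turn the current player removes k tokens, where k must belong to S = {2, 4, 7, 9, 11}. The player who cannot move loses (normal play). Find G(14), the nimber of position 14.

G(0) = 0
G(1) = mex{} = 0
G(2) = mex{0} = 1
G(3) = mex{0} = 1
G(4) = mex{1,0} = 2
G(5) = mex{1,0} = 2
G(6) = mex{2,1} = 0
G(7) = mex{2,1,0} = 3
G(8) = mex{0,2,0} = 1
G(9) = mex{3,2,1,0} = 4
G(10) = mex{1,0,1,0} = 2
G(11) = mex{4,3,2,1,0} = 5
G(12) = mex{2,1,2,1,0} = 3
G(13) = mex{5,4,0,2,1} = 3
G(14) = mex{3,2,3,2,1} = 0

0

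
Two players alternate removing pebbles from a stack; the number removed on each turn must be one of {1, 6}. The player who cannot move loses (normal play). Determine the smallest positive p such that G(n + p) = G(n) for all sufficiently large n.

7

G(0) = 0
G(1) = mex{0} = 1
G(2) = mex{1} = 0
G(3) = mex{0} = 1
G(4) = mex{1} = 0
G(5) = mex{0} = 1
G(6) = mex{1,0} = 2
G(7) = mex{2,1} = 0
G(8) = mex{0,0} = 1
G(9) = mex{1,1} = 0
G(10) = mex{0,0} = 1
G(11) = mex{1,1} = 0
G(12) = mex{0,2} = 1
G(13) = mex{1,0} = 2
G(14) = mex{2,1} = 0
G(15) = mex{0,0} = 1
G(n+7) = G(n) holds for n = 0,…,5 (a full window of length max(S) = 6), so the sequence is purely periodic with period 7.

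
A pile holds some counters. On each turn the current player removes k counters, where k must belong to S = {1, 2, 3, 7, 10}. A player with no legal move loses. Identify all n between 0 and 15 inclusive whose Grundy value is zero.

0, 4, 8, 12

G(0) = 0
G(1) = mex{0} = 1
G(2) = mex{1,0} = 2
G(3) = mex{2,1,0} = 3
G(4) = mex{3,2,1} = 0
G(5) = mex{0,3,2} = 1
G(6) = mex{1,0,3} = 2
G(7) = mex{2,1,0,0} = 3
G(8) = mex{3,2,1,1} = 0
G(9) = mex{0,3,2,2} = 1
G(10) = mex{1,0,3,3,0} = 2
G(11) = mex{2,1,0,0,1} = 3
G(12) = mex{3,2,1,1,2} = 0
G(13) = mex{0,3,2,2,3} = 1
G(14) = mex{1,0,3,3,0} = 2
G(15) = mex{2,1,0,0,1} = 3
P-positions are exactly the n with G(n) = 0.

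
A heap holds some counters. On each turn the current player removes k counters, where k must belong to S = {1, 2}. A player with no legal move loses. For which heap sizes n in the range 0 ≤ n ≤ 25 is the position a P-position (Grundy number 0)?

0, 3, 6, 9, 12, 15, 18, 21, 24

G(0) = 0
G(1) = mex{0} = 1
G(2) = mex{1,0} = 2
G(3) = mex{2,1} = 0
G(4) = mex{0,2} = 1
G(5) = mex{1,0} = 2
G(6) = mex{2,1} = 0
G(7) = mex{0,2} = 1
G(8) = mex{1,0} = 2
G(9) = mex{2,1} = 0
G(10) = mex{0,2} = 1
G(11) = mex{1,0} = 2
G(12) = mex{2,1} = 0
G(13) = mex{0,2} = 1
G(14) = mex{1,0} = 2
G(15) = mex{2,1} = 0
G(16) = mex{0,2} = 1
G(17) = mex{1,0} = 2
G(18) = mex{2,1} = 0
G(19) = mex{0,2} = 1
G(20) = mex{1,0} = 2
G(21) = mex{2,1} = 0
G(22) = mex{0,2} = 1
G(23) = mex{1,0} = 2
G(24) = mex{2,1} = 0
G(25) = mex{0,2} = 1
P-positions are exactly the n with G(n) = 0.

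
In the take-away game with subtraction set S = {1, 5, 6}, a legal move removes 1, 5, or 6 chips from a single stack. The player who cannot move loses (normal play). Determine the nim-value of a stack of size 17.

G(0) = 0
G(1) = mex{0} = 1
G(2) = mex{1} = 0
G(3) = mex{0} = 1
G(4) = mex{1} = 0
G(5) = mex{0,0} = 1
G(6) = mex{1,1,0} = 2
G(7) = mex{2,0,1} = 3
G(8) = mex{3,1,0} = 2
G(9) = mex{2,0,1} = 3
G(10) = mex{3,1,0} = 2
G(11) = mex{2,2,1} = 0
G(12) = mex{0,3,2} = 1
G(13) = mex{1,2,3} = 0
G(14) = mex{0,3,2} = 1
G(15) = mex{1,2,3} = 0
G(16) = mex{0,0,2} = 1
G(17) = mex{1,1,0} = 2

2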